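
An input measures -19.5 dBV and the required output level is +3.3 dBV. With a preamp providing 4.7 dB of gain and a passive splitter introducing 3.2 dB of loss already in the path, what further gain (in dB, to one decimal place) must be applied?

The required make-up gain is the shortfall in the dB sum.
G = +3.3 − (-19.5) − 4.7 + 3.2 = 21.3 dB.

21.3 dB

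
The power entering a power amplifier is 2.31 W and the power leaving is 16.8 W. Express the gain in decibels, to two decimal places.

8.62 dB

Power is a power quantity, so gain = 10·log₁₀(P_out/P_in).
10·log₁₀(16.8/2.31) = 10·log₁₀(7.273) = 8.62 dB.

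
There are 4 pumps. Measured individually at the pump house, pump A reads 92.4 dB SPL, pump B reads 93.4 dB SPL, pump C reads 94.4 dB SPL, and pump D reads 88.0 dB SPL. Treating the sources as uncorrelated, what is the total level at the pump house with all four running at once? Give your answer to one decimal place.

Add the sources as powers (linear), then convert back to dB:
L_total = 10·log₁₀(10^(92.4/10) + 10^(93.4/10) + 10^(94.4/10) + 10^(88.0/10)) = 10·log₁₀(7311000000) = 98.6 dB SPL.

98.6 dB SPL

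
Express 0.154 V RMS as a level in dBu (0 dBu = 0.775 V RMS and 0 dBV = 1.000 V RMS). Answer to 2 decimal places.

-14.04 dBu

dBu = 20·log₁₀(V / 0.775 V).
20·log₁₀(0.154/0.775) = -14.04 dBu.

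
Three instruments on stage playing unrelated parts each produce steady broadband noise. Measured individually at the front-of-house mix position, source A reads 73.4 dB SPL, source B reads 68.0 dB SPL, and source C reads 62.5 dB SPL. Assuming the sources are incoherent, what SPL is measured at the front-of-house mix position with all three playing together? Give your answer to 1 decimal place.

74.8 dB SPL

Add the sources as powers (linear), then convert back to dB:
L_total = 10·log₁₀(10^(73.4/10) + 10^(68.0/10) + 10^(62.5/10)) = 10·log₁₀(29970000) = 74.8 dB SPL.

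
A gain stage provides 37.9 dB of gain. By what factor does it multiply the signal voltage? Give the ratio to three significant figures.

78.5

Voltage ratio = 10^(dB/20).
10^(37.9/20) = 10^(1.895) = 78.5.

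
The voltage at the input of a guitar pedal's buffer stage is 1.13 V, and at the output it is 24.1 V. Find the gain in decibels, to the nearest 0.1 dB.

Voltage is an amplitude quantity, so gain = 20·log₁₀(V_out/V_in).
20·log₁₀(24.1/1.13) = 20·log₁₀(21.33) = 26.6 dB.

26.6 dB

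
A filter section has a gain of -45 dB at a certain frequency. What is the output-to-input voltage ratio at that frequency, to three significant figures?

Voltage ratio = 10^(dB/20).
10^(-45/20) = 10^(-2.250) = 0.00562.

0.00562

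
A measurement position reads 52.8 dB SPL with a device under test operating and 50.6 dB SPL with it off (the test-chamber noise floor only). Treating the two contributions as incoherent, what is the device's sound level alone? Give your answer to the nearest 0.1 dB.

48.8 dB SPL

Remove the background by subtracting linear intensities:
L_src = 10·log₁₀(10^(52.8/10) − 10^(50.6/10)) = 10·log₁₀(75730) = 48.8 dB SPL.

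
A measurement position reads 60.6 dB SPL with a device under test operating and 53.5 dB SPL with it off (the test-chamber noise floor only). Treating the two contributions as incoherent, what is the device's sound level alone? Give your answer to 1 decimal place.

Remove the background by subtracting linear intensities:
L_src = 10·log₁₀(10^(60.6/10) − 10^(53.5/10)) = 10·log₁₀(924300) = 59.7 dB SPL.

59.7 dB SPL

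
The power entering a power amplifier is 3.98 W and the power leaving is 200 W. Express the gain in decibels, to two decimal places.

17.01 dB

Power ratio → dB uses the 10·log₁₀ form:
10·log₁₀(200/3.98) = 10·log₁₀(50.25) = 17.01 dB.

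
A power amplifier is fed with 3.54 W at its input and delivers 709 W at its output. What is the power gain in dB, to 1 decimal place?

Power ratio → dB uses the 10·log₁₀ form:
10·log₁₀(709/3.54) = 10·log₁₀(200.3) = 23.0 dB.

23.0 dB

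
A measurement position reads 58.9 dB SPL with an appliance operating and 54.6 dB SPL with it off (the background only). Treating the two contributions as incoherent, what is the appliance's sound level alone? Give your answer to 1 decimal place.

56.9 dB SPL

Subtract intensities: L_src = 10·log₁₀(10^(L_total/10) − 10^(L_bg/10)).
L_src = 10·log₁₀(10^(58.9/10) − 10^(54.6/10)) = 10·log₁₀(487800) = 56.9 dB SPL.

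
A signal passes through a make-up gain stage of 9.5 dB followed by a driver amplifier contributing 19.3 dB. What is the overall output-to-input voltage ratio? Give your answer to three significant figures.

27.5

Net gain = 9.5 + 19.3 = 28.8 dB.
Voltage ratio = 10^(28.8/20) = 27.5.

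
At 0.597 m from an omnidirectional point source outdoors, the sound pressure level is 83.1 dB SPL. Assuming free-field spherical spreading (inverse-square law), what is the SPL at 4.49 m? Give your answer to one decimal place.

65.6 dB SPL

Free-field point source: level drops by 20·log₁₀ of the distance ratio.
ΔL = −20·log₁₀(4.49/0.597) = -17.53 dB, so L₂ = 83.1 + (-17.53) = 65.6 dB SPL.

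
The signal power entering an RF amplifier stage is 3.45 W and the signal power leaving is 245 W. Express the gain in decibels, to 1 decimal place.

Power ratio → dB uses the 10·log₁₀ form:
10·log₁₀(245/3.45) = 10·log₁₀(71.01) = 18.5 dB.

18.5 dB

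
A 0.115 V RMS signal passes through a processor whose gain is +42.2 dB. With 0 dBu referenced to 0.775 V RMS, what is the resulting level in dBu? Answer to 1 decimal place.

Input level: 20·log₁₀(0.115/0.775) = -16.57 dBu.
Output: -16.57 + 42.2 = +25.6 dBu.

+25.6 dBu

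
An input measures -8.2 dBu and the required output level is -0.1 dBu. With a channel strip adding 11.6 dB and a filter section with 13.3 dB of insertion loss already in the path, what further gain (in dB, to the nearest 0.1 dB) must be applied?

9.8 dB

The required make-up gain is the shortfall in the dB sum.
G = -0.1 − (-8.2) − 11.6 + 13.3 = 9.8 dB.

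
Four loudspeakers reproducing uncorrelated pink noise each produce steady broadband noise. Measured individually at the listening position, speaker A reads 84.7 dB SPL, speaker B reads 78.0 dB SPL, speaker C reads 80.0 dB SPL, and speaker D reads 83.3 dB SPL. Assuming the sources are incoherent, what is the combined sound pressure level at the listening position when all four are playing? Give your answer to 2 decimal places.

Uncorrelated sources add in intensity (power), not in dB.
L_total = 10·log₁₀(10^(84.7/10) + 10^(78.0/10) + 10^(80.0/10) + 10^(83.3/10)) = 10·log₁₀(672000000) = 88.27 dB SPL.

88.27 dB SPL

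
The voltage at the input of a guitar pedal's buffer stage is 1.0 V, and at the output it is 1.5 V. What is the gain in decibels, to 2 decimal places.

3.52 dB

For a voltage ratio, dB = 20·log₁₀(V₂/V₁).
20·log₁₀(1.5/1.0) = 20·log₁₀(1.500) = 3.52 dB.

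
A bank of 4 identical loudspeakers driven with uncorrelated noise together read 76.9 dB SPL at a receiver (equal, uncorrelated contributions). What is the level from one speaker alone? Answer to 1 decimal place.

4 equal incoherent sources add 10·log₁₀(4) = 6.02 dB over one source.
L_one = 76.9 − 6.02 = 70.9 dB SPL.

70.9 dB SPL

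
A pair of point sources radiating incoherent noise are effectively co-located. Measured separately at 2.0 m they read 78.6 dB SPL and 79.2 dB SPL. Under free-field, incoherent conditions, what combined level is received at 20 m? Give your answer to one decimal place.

Combined at 2.0 m: 10·log₁₀(10^(78.6/10)+10^(79.2/10)) = 81.92 dB SPL.
Then apply −20·log₁₀(20/2.0) = -20.00 dB → 61.9 dB SPL.

61.9 dB SPL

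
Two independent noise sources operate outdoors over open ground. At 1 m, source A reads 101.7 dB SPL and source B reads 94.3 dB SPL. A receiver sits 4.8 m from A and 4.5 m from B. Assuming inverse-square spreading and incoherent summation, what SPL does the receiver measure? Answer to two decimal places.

At the listener: L_A = 101.7 − 20·log₁₀(4.8) = 88.075 dB; L_B = 94.3 − 20·log₁₀(4.5) = 81.236 dB.
Combined: 10·log₁₀(10^(88.075/10)+10^(81.236/10)) = 88.89 dB SPL.

88.89 dB SPL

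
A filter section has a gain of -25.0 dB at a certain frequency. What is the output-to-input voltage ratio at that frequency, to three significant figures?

0.0562

Voltage ratio = 10^(dB/20).
10^(-25.0/20) = 10^(-1.250) = 0.0562.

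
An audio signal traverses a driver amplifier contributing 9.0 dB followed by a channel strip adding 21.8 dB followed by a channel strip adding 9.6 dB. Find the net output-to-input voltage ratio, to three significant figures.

Net gain = 9.0 + 21.8 + 9.6 = 40.4 dB.
Voltage ratio = 10^(40.4/20) = 105.

105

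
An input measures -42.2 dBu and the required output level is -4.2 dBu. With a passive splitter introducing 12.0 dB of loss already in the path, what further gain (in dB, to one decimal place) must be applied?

The required make-up gain is the shortfall in the dB sum.
G = -4.2 − (-42.2) + 12.0 = 50.0 dB.

50.0 dB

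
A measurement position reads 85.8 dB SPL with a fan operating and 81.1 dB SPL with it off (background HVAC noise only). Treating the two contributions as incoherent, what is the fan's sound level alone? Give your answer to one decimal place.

Subtract intensities: L_src = 10·log₁₀(10^(L_total/10) − 10^(L_bg/10)).
L_src = 10·log₁₀(10^(85.8/10) − 10^(81.1/10)) = 10·log₁₀(251400000) = 84.0 dB SPL.

84.0 dB SPL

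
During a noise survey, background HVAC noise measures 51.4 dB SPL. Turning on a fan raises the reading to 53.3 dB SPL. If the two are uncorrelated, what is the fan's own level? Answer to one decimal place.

Subtract intensities: L_src = 10·log₁₀(10^(L_total/10) − 10^(L_bg/10)).
L_src = 10·log₁₀(10^(53.3/10) − 10^(51.4/10)) = 10·log₁₀(75760) = 48.8 dB SPL.

48.8 dB SPL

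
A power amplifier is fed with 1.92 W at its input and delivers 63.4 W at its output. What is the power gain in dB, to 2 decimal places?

15.19 dB

Power is a power quantity, so gain = 10·log₁₀(P_out/P_in).
10·log₁₀(63.4/1.92) = 10·log₁₀(33.02) = 15.19 dB.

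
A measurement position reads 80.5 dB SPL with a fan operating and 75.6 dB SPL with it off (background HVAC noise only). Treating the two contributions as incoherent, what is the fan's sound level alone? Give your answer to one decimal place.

Background correction is a power subtraction:
L_src = 10·log₁₀(10^(80.5/10) − 10^(75.6/10)) = 10·log₁₀(75890000) = 78.8 dB SPL.

78.8 dB SPL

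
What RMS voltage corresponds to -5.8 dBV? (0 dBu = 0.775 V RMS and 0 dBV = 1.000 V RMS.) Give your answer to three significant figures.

V = 1.000 V × 10^(-5.8/20).
= 1.000 × 0.5129 = 0.513 V.

0.513 V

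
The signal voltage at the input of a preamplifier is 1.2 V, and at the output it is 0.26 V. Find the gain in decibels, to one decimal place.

Voltage ratio → dB uses the 20·log₁₀ form:
20·log₁₀(0.26/1.2) = 20·log₁₀(0.2167) = -13.3 dB.

-13.3 dB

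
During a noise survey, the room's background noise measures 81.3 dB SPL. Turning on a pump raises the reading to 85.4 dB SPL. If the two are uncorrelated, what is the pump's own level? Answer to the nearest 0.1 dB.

Background correction is a power subtraction:
L_src = 10·log₁₀(10^(85.4/10) − 10^(81.3/10)) = 10·log₁₀(211800000) = 83.3 dB SPL.

83.3 dB SPL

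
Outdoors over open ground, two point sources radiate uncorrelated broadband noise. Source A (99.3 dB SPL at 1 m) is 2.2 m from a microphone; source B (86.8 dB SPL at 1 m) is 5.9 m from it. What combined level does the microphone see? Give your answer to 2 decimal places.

At the listener: L_A = 99.3 − 20·log₁₀(2.2) = 92.452 dB; L_B = 86.8 − 20·log₁₀(5.9) = 71.383 dB.
Combined: 10·log₁₀(10^(92.452/10)+10^(71.383/10)) = 92.49 dB SPL.

92.49 dB SPL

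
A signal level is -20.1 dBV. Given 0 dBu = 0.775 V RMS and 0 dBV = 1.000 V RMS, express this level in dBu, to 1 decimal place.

-17.9 dBu

The offset between the scales is 20·log₁₀(0.775/1.000) = −2.214 dB.
So dBu = -20.1 + 2.214 = -17.9 dBu.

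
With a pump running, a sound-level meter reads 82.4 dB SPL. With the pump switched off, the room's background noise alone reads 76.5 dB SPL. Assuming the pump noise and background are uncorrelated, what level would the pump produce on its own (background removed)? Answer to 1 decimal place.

81.1 dB SPL

Subtract intensities: L_src = 10·log₁₀(10^(L_total/10) − 10^(L_bg/10)).
L_src = 10·log₁₀(10^(82.4/10) − 10^(76.5/10)) = 10·log₁₀(129100000) = 81.1 dB SPL.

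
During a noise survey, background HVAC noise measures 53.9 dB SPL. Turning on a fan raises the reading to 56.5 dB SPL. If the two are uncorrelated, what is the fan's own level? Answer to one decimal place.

Subtract intensities: L_src = 10·log₁₀(10^(L_total/10) − 10^(L_bg/10)).
L_src = 10·log₁₀(10^(56.5/10) − 10^(53.9/10)) = 10·log₁₀(201200) = 53.0 dB SPL.

53.0 dB SPL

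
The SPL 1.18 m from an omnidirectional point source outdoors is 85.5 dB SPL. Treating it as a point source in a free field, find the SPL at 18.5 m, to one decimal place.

61.6 dB SPL

Inverse-square spreading gives ΔL = −20·log₁₀(d₂/d₁).
ΔL = −20·log₁₀(18.5/1.18) = -23.91 dB, so L₂ = 85.5 + (-23.91) = 61.6 dB SPL.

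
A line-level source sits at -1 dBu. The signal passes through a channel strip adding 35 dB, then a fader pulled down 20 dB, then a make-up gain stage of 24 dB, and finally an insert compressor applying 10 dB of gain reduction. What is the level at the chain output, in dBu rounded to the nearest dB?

+28 dBu

In dB, series stages simply add:
-1 + 35 − 20 + 24 − 10 = +28 dBu.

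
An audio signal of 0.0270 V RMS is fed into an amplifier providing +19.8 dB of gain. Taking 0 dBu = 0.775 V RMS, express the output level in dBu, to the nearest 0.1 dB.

Input level: 20·log₁₀(0.0270/0.775) = -29.16 dBu.
Output: -29.16 + 19.8 = -9.4 dBu.

-9.4 dBu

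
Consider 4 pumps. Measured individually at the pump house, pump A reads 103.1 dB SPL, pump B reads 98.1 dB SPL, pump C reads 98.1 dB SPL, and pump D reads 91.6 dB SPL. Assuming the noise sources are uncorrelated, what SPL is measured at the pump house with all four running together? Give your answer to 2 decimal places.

105.41 dB SPL

Uncorrelated sources add in intensity (power), not in dB.
L_total = 10·log₁₀(10^(103.1/10) + 10^(98.1/10) + 10^(98.1/10) + 10^(91.6/10)) = 10·log₁₀(34776000000) = 105.41 dB SPL.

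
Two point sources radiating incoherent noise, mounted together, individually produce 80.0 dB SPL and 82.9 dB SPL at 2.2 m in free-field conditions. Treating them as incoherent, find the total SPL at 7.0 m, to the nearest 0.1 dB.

Combined at 2.2 m: 10·log₁₀(10^(80.0/10)+10^(82.9/10)) = 84.70 dB SPL.
Then apply −20·log₁₀(7.0/2.2) = -10.05 dB → 74.6 dB SPL.

74.6 dB SPL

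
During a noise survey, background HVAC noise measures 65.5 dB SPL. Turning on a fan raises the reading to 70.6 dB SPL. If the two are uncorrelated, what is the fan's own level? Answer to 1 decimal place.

Remove the background by subtracting linear intensities:
L_src = 10·log₁₀(10^(70.6/10) − 10^(65.5/10)) = 10·log₁₀(7933000) = 69.0 dB SPL.

69.0 dB SPL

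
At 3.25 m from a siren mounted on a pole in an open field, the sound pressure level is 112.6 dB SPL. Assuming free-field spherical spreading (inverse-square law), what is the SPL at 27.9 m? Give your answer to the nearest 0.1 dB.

93.9 dB SPL

For a point source in a free field, ΔL = −20·log₁₀(d₂/d₁).
ΔL = −20·log₁₀(27.9/3.25) = -18.67 dB, so L₂ = 112.6 + (-18.67) = 93.9 dB SPL.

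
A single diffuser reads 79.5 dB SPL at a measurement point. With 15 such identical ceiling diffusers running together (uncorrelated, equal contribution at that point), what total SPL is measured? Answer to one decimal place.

15 equal incoherent sources raise the level by 10·log₁₀(15) = 11.76 dB.
L_total = 79.5 + 11.76 = 91.3 dB SPL.

91.3 dB SPL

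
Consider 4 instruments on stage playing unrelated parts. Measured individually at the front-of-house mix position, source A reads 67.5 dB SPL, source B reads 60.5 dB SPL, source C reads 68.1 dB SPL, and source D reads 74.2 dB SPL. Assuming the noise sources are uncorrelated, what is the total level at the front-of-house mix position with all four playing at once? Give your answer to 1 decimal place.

Uncorrelated sources add in intensity (power), not in dB.
L_total = 10·log₁₀(10^(67.5/10) + 10^(60.5/10) + 10^(68.1/10) + 10^(74.2/10)) = 10·log₁₀(39500000) = 76.0 dB SPL.

76.0 dB SPL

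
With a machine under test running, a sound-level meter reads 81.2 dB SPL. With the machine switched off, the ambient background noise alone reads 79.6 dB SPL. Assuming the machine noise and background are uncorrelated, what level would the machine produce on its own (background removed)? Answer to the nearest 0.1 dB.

Remove the background by subtracting linear intensities:
L_src = 10·log₁₀(10^(81.2/10) − 10^(79.6/10)) = 10·log₁₀(40620000) = 76.1 dB SPL.

76.1 dB SPL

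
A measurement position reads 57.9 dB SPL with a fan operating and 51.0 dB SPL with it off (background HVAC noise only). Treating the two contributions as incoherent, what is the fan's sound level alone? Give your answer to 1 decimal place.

Background correction is a power subtraction:
L_src = 10·log₁₀(10^(57.9/10) − 10^(51.0/10)) = 10·log₁₀(490700) = 56.9 dB SPL.

56.9 dB SPL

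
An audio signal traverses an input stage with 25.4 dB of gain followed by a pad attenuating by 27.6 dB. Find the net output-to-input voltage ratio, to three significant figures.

0.776

Net gain = 25.4 + (−27.6) = -2.2 dB.
Voltage ratio = 10^(-2.2/20) = 0.776.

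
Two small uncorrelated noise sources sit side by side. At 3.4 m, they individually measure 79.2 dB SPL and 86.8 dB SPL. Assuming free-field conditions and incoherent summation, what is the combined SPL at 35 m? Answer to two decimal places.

Combined at 3.4 m: 10·log₁₀(10^(79.2/10)+10^(86.8/10)) = 87.496 dB SPL.
Then apply −20·log₁₀(35/3.4) = -20.252 dB → 67.24 dB SPL.

67.24 dB SPL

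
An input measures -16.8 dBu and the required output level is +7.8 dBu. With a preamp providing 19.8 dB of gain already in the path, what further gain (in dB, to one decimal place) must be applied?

The required make-up gain is the shortfall in the dB sum.
G = +7.8 − (-16.8) − 19.8 = 4.8 dB.

4.8 dB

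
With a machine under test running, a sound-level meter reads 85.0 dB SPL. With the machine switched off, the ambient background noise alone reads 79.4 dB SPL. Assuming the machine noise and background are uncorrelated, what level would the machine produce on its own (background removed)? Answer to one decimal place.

83.6 dB SPL

Remove the background by subtracting linear intensities:
L_src = 10·log₁₀(10^(85.0/10) − 10^(79.4/10)) = 10·log₁₀(229100000) = 83.6 dB SPL.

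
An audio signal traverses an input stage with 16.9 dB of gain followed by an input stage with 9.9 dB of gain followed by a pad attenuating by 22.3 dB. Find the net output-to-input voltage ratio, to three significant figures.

Net gain = 16.9 + 9.9 + (−22.3) = 4.5 dB.
Voltage ratio = 10^(4.5/20) = 1.68.

1.68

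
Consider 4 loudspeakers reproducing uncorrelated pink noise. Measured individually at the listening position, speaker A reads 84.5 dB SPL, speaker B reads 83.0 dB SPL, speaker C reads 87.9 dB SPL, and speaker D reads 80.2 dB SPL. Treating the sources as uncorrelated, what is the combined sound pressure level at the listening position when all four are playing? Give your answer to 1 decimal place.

Uncorrelated sources add in intensity (power), not in dB.
L_total = 10·log₁₀(10^(84.5/10) + 10^(83.0/10) + 10^(87.9/10) + 10^(80.2/10)) = 10·log₁₀(1203000000) = 90.8 dB SPL.

90.8 dB SPL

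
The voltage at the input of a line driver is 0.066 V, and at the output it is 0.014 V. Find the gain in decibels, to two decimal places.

For a voltage ratio, dB = 20·log₁₀(V₂/V₁).
20·log₁₀(0.014/0.066) = 20·log₁₀(0.2121) = -13.47 dB.

-13.47 dB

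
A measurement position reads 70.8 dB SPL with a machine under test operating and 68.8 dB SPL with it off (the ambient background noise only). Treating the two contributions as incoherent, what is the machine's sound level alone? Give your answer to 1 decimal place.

66.5 dB SPL

Subtract intensities: L_src = 10·log₁₀(10^(L_total/10) − 10^(L_bg/10)).
L_src = 10·log₁₀(10^(70.8/10) − 10^(68.8/10)) = 10·log₁₀(4437000) = 66.5 dB SPL.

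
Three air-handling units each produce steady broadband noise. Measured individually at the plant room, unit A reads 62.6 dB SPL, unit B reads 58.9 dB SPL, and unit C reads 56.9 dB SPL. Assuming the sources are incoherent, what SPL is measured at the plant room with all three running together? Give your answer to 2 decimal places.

64.89 dB SPL

Add the sources as powers (linear), then convert back to dB:
L_total = 10·log₁₀(10^(62.6/10) + 10^(58.9/10) + 10^(56.9/10)) = 10·log₁₀(3086000) = 64.89 dB SPL.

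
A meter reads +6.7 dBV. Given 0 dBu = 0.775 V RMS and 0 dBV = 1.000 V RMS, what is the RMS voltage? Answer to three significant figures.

V = 1.000 V × 10^(+6.7/20).
= 1.000 × 2.163 = 2.16 V.

2.16 V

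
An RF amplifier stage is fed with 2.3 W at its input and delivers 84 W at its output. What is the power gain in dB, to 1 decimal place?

15.6 dB

For a power ratio, dB = 10·log₁₀(P₂/P₁).
10·log₁₀(84/2.3) = 10·log₁₀(36.52) = 15.6 dB.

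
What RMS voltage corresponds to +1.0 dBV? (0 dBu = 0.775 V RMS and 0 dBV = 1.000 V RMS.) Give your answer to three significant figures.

V = 1.000 V × 10^(+1.0/20).
= 1.000 × 1.122 = 1.12 V.

1.12 V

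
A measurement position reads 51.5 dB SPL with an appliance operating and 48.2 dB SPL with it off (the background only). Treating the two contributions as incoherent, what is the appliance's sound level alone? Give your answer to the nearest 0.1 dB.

Remove the background by subtracting linear intensities:
L_src = 10·log₁₀(10^(51.5/10) − 10^(48.2/10)) = 10·log₁₀(75180) = 48.8 dB SPL.

48.8 dB SPL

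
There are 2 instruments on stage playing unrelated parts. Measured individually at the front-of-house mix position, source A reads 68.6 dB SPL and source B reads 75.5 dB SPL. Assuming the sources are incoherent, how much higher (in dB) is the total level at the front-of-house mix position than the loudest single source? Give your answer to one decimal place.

0.8 dB

Add the sources as powers (linear), then convert back to dB:
L_total = 10·log₁₀(10^(68.6/10) + 10^(75.5/10)) = 76.31 dB SPL.
Excess over the loudest (75.5 dB): 76.31 − 75.5 = 0.8 dB.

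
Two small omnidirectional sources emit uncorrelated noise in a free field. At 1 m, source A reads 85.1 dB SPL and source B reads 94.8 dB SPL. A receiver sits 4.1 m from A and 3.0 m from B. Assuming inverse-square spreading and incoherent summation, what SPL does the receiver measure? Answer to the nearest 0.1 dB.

At the listener: L_A = 85.1 − 20·log₁₀(4.1) = 72.84 dB; L_B = 94.8 − 20·log₁₀(3.0) = 85.26 dB.
Combined: 10·log₁₀(10^(72.84/10)+10^(85.26/10)) = 85.5 dB SPL.

85.5 dB SPL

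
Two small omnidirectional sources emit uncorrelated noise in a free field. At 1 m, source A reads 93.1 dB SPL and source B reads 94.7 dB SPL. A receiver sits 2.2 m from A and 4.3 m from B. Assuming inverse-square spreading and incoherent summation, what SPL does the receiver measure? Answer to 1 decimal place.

At the listener: L_A = 93.1 − 20·log₁₀(2.2) = 86.25 dB; L_B = 94.7 − 20·log₁₀(4.3) = 82.03 dB.
Combined: 10·log₁₀(10^(86.25/10)+10^(82.03/10)) = 87.6 dB SPL.

87.6 dB SPL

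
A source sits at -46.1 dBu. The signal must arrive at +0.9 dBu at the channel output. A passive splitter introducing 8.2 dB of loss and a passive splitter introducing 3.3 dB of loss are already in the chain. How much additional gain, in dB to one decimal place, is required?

The required make-up gain is the shortfall in the dB sum.
G = +0.9 − (-46.1) + 8.2 + 3.3 = 58.5 dB.

58.5 dB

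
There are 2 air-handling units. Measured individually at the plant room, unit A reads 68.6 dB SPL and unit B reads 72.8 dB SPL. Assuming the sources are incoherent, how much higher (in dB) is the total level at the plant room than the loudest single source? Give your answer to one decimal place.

Incoherent sources sum as intensities:
L_total = 10·log₁₀(10^(68.6/10) + 10^(72.8/10)) = 74.20 dB SPL.
Excess over the loudest (72.8 dB): 74.20 − 72.8 = 1.4 dB.

1.4 dB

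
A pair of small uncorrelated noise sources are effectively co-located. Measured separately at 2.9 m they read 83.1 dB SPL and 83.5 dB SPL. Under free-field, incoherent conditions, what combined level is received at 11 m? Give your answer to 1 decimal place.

Combined at 2.9 m: 10·log₁₀(10^(83.1/10)+10^(83.5/10)) = 86.31 dB SPL.
Then apply −20·log₁₀(11/2.9) = -11.58 dB → 74.7 dB SPL.

74.7 dB SPL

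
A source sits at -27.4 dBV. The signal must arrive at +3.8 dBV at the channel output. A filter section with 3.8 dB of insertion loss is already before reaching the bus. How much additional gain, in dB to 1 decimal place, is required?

35.0 dB

The required make-up gain is the shortfall in the dB sum.
G = +3.8 − (-27.4) + 3.8 = 35.0 dB.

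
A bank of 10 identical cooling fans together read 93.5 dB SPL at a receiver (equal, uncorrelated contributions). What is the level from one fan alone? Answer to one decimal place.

10 equal incoherent sources add 10·log₁₀(10) = 10.00 dB over one source.
L_one = 93.5 − 10.00 = 83.5 dB SPL.

83.5 dB SPL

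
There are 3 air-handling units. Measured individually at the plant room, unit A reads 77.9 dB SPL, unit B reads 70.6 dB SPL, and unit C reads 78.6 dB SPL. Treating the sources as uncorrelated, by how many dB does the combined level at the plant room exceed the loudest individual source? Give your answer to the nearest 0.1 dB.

Incoherent sources sum as intensities:
L_total = 10·log₁₀(10^(77.9/10) + 10^(70.6/10) + 10^(78.6/10)) = 81.63 dB SPL.
Excess over the loudest (78.6 dB): 81.63 − 78.6 = 3.0 dB.

3.0 dB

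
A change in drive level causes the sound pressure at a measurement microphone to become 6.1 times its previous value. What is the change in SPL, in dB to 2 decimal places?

Sound pressure is an amplitude quantity: ΔL = 20·log₁₀(p₂/p₁).
20·log₁₀(6.1) = 15.71 dB.

15.71 dB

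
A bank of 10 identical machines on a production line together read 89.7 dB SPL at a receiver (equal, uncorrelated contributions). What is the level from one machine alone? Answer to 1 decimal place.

79.7 dB SPL

10 equal incoherent sources add 10·log₁₀(10) = 10.00 dB over one source.
L_one = 89.7 − 10.00 = 79.7 dB SPL.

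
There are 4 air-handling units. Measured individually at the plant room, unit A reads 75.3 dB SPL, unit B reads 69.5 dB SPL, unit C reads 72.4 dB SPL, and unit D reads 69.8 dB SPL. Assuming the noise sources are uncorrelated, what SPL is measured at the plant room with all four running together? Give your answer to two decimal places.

Uncorrelated sources add in intensity (power), not in dB.
L_total = 10·log₁₀(10^(75.3/10) + 10^(69.5/10) + 10^(72.4/10) + 10^(69.8/10)) = 10·log₁₀(69720000) = 78.43 dB SPL.

78.43 dB SPL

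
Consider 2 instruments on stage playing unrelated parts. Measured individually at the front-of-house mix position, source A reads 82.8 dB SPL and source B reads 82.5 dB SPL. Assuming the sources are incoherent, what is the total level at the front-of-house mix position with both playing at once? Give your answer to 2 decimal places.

85.66 dB SPL

Incoherent sources sum as intensities:
L_total = 10·log₁₀(10^(82.8/10) + 10^(82.5/10)) = 10·log₁₀(368400000) = 85.66 dB SPL.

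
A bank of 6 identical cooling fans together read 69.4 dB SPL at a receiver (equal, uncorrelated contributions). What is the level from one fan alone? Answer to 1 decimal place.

6 equal incoherent sources add 10·log₁₀(6) = 7.78 dB over one source.
L_one = 69.4 − 7.78 = 61.6 dB SPL.

61.6 dB SPL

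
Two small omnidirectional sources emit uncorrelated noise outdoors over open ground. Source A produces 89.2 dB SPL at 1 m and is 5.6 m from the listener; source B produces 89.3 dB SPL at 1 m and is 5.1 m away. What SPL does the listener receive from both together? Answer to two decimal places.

77.73 dB SPL

At the listener: L_A = 89.2 − 20·log₁₀(5.6) = 74.236 dB; L_B = 89.3 − 20·log₁₀(5.1) = 75.149 dB.
Combined: 10·log₁₀(10^(74.236/10)+10^(75.149/10)) = 77.73 dB SPL.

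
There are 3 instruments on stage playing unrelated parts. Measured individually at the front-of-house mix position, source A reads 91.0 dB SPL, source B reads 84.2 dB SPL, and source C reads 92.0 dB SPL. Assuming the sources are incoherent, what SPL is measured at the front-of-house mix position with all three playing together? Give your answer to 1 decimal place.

Uncorrelated sources add in intensity (power), not in dB.
L_total = 10·log₁₀(10^(91.0/10) + 10^(84.2/10) + 10^(92.0/10)) = 10·log₁₀(3107000000) = 94.9 dB SPL.

94.9 dB SPL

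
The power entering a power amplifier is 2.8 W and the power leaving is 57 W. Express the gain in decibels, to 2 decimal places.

For a power ratio, dB = 10·log₁₀(P₂/P₁).
10·log₁₀(57/2.8) = 10·log₁₀(20.36) = 13.09 dB.

13.09 dB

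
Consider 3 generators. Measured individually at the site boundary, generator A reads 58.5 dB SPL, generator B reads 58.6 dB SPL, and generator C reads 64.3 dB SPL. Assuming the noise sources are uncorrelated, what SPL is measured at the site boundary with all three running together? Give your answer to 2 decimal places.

Add the sources as powers (linear), then convert back to dB:
L_total = 10·log₁₀(10^(58.5/10) + 10^(58.6/10) + 10^(64.3/10)) = 10·log₁₀(4124000) = 66.15 dB SPL.

66.15 dB SPL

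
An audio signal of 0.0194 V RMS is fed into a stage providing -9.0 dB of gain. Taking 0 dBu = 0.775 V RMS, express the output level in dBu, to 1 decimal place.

Input level: 20·log₁₀(0.0194/0.775) = -32.03 dBu.
Output: -32.03 − 9.0 = -41.0 dBu.

-41.0 dBu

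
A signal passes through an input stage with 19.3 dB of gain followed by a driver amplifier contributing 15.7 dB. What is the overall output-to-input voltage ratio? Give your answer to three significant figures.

56.2

Net gain = 19.3 + 15.7 = 35.0 dB.
Voltage ratio = 10^(35.0/20) = 56.2.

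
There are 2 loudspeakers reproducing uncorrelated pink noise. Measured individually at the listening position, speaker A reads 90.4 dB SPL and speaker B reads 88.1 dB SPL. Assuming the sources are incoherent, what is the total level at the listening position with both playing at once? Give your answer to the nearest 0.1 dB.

92.4 dB SPL

Add the sources as powers (linear), then convert back to dB:
L_total = 10·log₁₀(10^(90.4/10) + 10^(88.1/10)) = 10·log₁₀(1742000000) = 92.4 dB SPL.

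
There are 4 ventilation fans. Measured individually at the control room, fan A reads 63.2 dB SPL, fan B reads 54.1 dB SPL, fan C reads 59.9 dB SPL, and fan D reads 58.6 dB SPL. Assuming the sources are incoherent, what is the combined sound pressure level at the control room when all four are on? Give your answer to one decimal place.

66.1 dB SPL

Incoherent sources sum as intensities:
L_total = 10·log₁₀(10^(63.2/10) + 10^(54.1/10) + 10^(59.9/10) + 10^(58.6/10)) = 10·log₁₀(4048000) = 66.1 dB SPL.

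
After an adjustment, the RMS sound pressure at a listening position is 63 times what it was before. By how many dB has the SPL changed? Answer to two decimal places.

35.99 dB

Sound pressure is an amplitude quantity: ΔL = 20·log₁₀(p₂/p₁).
20·log₁₀(63) = 35.99 dB.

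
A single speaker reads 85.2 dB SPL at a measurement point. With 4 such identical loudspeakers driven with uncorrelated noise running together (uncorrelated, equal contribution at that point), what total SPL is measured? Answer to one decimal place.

91.2 dB SPL

4 equal incoherent sources raise the level by 10·log₁₀(4) = 6.02 dB.
L_total = 85.2 + 6.02 = 91.2 dB SPL.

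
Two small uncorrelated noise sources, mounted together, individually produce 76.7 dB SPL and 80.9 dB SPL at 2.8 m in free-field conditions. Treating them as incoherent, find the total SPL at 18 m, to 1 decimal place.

Combined at 2.8 m: 10·log₁₀(10^(76.7/10)+10^(80.9/10)) = 82.30 dB SPL.
Then apply −20·log₁₀(18/2.8) = -16.16 dB → 66.1 dB SPL.

66.1 dB SPL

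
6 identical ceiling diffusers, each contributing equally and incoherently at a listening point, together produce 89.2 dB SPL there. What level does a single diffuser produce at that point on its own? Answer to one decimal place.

6 equal incoherent sources add 10·log₁₀(6) = 7.78 dB over one source.
L_one = 89.2 − 7.78 = 81.4 dB SPL.

81.4 dB SPL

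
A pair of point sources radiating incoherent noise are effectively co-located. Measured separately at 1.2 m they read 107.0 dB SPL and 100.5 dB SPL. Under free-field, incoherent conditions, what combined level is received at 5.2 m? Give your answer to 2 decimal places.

95.14 dB SPL

Combined at 1.2 m: 10·log₁₀(10^(107.0/10)+10^(100.5/10)) = 107.877 dB SPL.
Then apply −20·log₁₀(5.2/1.2) = -12.736 dB → 95.14 dB SPL.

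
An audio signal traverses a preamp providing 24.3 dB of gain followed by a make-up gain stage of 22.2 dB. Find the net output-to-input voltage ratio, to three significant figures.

211

Net gain = 24.3 + 22.2 = 46.5 dB.
Voltage ratio = 10^(46.5/20) = 211.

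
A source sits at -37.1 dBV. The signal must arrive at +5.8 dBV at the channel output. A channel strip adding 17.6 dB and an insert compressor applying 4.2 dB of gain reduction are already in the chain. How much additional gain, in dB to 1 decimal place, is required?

The required make-up gain is the shortfall in the dB sum.
G = +5.8 − (-37.1) − 17.6 + 4.2 = 29.5 dB.

29.5 dB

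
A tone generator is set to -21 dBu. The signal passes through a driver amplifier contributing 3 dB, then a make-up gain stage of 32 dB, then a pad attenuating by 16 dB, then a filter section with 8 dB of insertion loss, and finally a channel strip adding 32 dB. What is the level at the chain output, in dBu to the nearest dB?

+22 dBu

Cascaded gains and losses add directly in dB.
-21 + 3 + 32 − 16 − 8 + 32 = +22 dBu.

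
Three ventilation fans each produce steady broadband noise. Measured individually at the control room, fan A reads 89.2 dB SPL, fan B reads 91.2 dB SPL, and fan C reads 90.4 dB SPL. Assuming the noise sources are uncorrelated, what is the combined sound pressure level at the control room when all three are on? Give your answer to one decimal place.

95.1 dB SPL

Add the sources as powers (linear), then convert back to dB:
L_total = 10·log₁₀(10^(89.2/10) + 10^(91.2/10) + 10^(90.4/10)) = 10·log₁₀(3246000000) = 95.1 dB SPL.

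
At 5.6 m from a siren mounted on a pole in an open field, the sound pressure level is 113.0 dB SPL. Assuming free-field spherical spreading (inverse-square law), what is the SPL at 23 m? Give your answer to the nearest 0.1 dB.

For a point source in a free field, ΔL = −20·log₁₀(d₂/d₁).
ΔL = −20·log₁₀(23/5.6) = -12.27 dB, so L₂ = 113.0 + (-12.27) = 100.7 dB SPL.

100.7 dB SPL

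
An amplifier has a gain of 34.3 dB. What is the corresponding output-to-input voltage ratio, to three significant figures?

Voltage ratio = 10^(dB/20).
10^(34.3/20) = 10^(1.715) = 51.9.

51.9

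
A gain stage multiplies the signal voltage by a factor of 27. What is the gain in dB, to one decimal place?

28.6 dB

Voltage is an amplitude quantity, so gain = 20·log₁₀(V_out/V_in).
20·log₁₀(27) = 28.6 dB.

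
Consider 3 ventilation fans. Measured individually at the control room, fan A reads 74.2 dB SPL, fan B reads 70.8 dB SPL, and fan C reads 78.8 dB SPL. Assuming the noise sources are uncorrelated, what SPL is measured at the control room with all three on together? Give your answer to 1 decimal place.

80.6 dB SPL

Uncorrelated sources add in intensity (power), not in dB.
L_total = 10·log₁₀(10^(74.2/10) + 10^(70.8/10) + 10^(78.8/10)) = 10·log₁₀(114200000) = 80.6 dB SPL.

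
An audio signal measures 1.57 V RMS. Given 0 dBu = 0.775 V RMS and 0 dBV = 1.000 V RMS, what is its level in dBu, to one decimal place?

dBu = 20·log₁₀(V / 0.775 V).
20·log₁₀(1.57/0.775) = +6.1 dBu.

+6.1 dBu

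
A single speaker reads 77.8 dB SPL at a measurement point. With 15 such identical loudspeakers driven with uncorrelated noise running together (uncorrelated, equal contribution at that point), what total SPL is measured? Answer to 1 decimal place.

15 equal incoherent sources raise the level by 10·log₁₀(15) = 11.76 dB.
L_total = 77.8 + 11.76 = 89.6 dB SPL.

89.6 dB SPL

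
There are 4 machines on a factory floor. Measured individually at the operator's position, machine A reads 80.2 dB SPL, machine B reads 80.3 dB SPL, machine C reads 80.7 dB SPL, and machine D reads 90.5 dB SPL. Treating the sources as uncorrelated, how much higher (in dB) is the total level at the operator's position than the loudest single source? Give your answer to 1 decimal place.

Add the sources as powers (linear), then convert back to dB:
L_total = 10·log₁₀(10^(80.2/10) + 10^(80.3/10) + 10^(80.7/10) + 10^(90.5/10)) = 91.62 dB SPL.
Excess over the loudest (90.5 dB): 91.62 − 90.5 = 1.1 dB.

1.1 dB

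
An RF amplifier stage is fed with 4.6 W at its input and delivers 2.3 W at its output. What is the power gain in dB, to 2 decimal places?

-3.01 dB

For a power ratio, dB = 10·log₁₀(P₂/P₁).
10·log₁₀(2.3/4.6) = 10·log₁₀(0.5000) = -3.01 dB.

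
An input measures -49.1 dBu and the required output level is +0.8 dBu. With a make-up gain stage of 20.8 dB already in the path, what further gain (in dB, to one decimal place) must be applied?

29.1 dB

The required make-up gain is the shortfall in the dB sum.
G = +0.8 − (-49.1) − 20.8 = 29.1 dB.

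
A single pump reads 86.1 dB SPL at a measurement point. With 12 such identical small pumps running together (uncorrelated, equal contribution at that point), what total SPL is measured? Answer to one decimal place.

96.9 dB SPL

12 equal incoherent sources raise the level by 10·log₁₀(12) = 10.79 dB.
L_total = 86.1 + 10.79 = 96.9 dB SPL.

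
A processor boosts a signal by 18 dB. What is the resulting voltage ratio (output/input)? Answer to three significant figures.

7.94

Voltage ratio = 10^(dB/20).
10^(18/20) = 10^(0.9000) = 7.94.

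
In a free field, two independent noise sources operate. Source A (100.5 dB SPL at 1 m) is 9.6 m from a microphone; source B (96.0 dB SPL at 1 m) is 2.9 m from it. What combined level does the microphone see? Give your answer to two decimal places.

87.75 dB SPL

At the listener: L_A = 100.5 − 20·log₁₀(9.6) = 80.855 dB; L_B = 96.0 − 20·log₁₀(2.9) = 86.752 dB.
Combined: 10·log₁₀(10^(80.855/10)+10^(86.752/10)) = 87.75 dB SPL.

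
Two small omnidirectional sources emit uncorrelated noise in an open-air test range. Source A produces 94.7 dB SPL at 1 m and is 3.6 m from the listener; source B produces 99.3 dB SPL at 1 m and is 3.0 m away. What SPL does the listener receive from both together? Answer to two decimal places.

At the listener: L_A = 94.7 − 20·log₁₀(3.6) = 83.574 dB; L_B = 99.3 − 20·log₁₀(3.0) = 89.758 dB.
Combined: 10·log₁₀(10^(83.574/10)+10^(89.758/10)) = 90.69 dB SPL.

90.69 dB SPL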